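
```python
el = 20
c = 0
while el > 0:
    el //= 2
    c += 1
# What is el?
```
Trace:
  el=20
  el=20, c=0
  el=10, c=1
  el=5, c=2
  el=2, c=3
  el=1, c=4
  el=0, c=5

Final answer: 0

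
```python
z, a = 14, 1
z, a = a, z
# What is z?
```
Trace:
  z=14, a=1
  z=1, a=14

Final answer: 1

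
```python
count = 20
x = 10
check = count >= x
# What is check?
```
Trace:
  count=20
  count=20, x=10
  count=20, x=10, check=True

Final answer: True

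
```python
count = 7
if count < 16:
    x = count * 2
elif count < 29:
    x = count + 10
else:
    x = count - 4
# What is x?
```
Trace:
  count=7
  count=7, x=14

Final answer: 14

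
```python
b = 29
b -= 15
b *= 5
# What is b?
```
Trace:
  b=29
  b=14
  b=70

Final answer: 70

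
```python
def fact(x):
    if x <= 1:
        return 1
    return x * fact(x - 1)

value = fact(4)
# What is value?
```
Call trace:
fact(x=4)
  fact(x=3)
    fact(x=2)
      fact(x=1)
      -> return 1
    -> return 2
  -> return 6
-> return 24

Final answer: 24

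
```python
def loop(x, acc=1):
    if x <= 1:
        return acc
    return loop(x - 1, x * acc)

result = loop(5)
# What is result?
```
Call trace:
loop(x=5, acc=1)
  loop(x=4, acc=5)
    loop(x=3, acc=20)
      loop(x=2, acc=60)
        loop(x=1, acc=120)
        -> return 120
      -> return 120
    -> return 120
  -> return 120
-> return 120

Final answer: 120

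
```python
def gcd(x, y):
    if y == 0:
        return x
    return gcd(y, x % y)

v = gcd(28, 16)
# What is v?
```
Call trace:
gcd(x=28, y=16)
  gcd(x=16, y=12)
    gcd(x=12, y=4)
      gcd(x=4, y=0)
      -> return 4
    -> return 4
  -> return 4
-> return 4

Final answer: 4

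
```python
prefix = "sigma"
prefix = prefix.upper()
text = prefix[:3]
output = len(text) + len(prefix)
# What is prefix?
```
Trace:
  prefix='sigma'
  prefix='SIGMA'
  prefix='SIGMA', text='SIG'
  prefix='SIGMA', text='SIG', output=8

Final answer: 'SIGMA'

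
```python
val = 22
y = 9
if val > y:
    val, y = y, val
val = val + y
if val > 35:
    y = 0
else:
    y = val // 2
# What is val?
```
Trace:
  val=22
  val=22, y=9
  val=9, y=22
  val=31, y=22
  val=31, y=15

Final answer: 31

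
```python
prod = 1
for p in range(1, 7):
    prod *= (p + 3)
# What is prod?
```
Trace:
  prod=1
  prod=4, p=1
  prod=20, p=2
  prod=120, p=3
  prod=840, p=4
  prod=6720, p=5
  prod=60480, p=6

Final answer: 60480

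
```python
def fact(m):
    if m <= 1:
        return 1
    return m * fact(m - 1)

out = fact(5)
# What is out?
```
Call trace:
fact(m=5)
  fact(m=4)
    fact(m=3)
      fact(m=2)
        fact(m=1)
        -> return 1
      -> return 2
    -> return 6
  -> return 24
-> return 120

Final answer: 120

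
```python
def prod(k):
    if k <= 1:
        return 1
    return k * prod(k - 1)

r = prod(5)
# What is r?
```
Call trace:
prod(k=5)
  prod(k=4)
    prod(k=3)
      prod(k=2)
        prod(k=1)
        -> return 1
      -> return 2
    -> return 6
  -> return 24
-> return 120

Final answer: 120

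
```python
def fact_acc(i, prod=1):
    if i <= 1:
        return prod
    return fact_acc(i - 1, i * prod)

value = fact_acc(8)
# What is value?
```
Call trace:
fact_acc(i=8, prod=1)
  fact_acc(i=7, prod=8)
    fact_acc(i=6, prod=56)
      fact_acc(i=5, prod=336)
        fact_acc(i=4, prod=1680)
          fact_acc(i=3, prod=6720)
            fact_acc(i=2, prod=20160)
              fact_acc(i=1, prod=40320)
              -> return 40320
            -> return 40320
          -> return 40320
        -> return 40320
      -> return 40320
    -> return 40320
  -> return 40320
-> return 40320

Final answer: 40320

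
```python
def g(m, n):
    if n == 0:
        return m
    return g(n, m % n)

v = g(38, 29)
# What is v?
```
Call trace:
g(m=38, n=29)
  g(m=29, n=9)
    g(m=9, n=2)
      g(m=2, n=1)
        g(m=1, n=0)
        -> return 1
      -> return 1
    -> return 1
  -> return 1
-> return 1

Final answer: 1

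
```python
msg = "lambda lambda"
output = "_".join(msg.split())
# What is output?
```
Trace:
  msg='lambda lambda'
  msg='lambda lambda', output='lambda_lambda'

Final answer: 'lambda_lambda'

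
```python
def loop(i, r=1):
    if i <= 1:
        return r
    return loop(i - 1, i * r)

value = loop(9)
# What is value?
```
Call trace:
loop(i=9, r=1)
  loop(i=8, r=9)
    loop(i=7, r=72)
      loop(i=6, r=504)
        loop(i=5, r=3024)
          loop(i=4, r=15120)
            loop(i=3, r=60480)
              loop(i=2, r=181440)
                loop(i=1, r=362880)
                -> return 362880
              -> return 362880
            -> return 362880
          -> return 362880
        -> return 362880
      -> return 362880
    -> return 362880
  -> return 362880
-> return 362880

Final answer: 362880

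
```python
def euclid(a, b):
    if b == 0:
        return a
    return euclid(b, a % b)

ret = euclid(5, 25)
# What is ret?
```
Call trace:
euclid(a=5, b=25)
  euclid(a=25, b=5)
    euclid(a=5, b=0)
    -> return 5
  -> return 5
-> return 5

Final answer: 5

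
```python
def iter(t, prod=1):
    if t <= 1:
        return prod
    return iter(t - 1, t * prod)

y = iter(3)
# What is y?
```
Call trace:
iter(t=3, prod=1)
  iter(t=2, prod=3)
    iter(t=1, prod=6)
    -> return 6
  -> return 6
-> return 6

Final answer: 6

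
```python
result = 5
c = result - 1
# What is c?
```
Trace:
  result=5
  result=5, c=4

Final answer: 4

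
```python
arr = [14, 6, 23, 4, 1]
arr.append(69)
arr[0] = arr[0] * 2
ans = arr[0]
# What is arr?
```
Trace:
  arr=[14, 6, 23, 4, 1]
  arr=[14, 6, 23, 4, 1, 69]
  arr=[28, 6, 23, 4, 1, 69]
  arr=[28, 6, 23, 4, 1, 69], ans=28

Final answer: [28, 6, 23, 4, 1, 69]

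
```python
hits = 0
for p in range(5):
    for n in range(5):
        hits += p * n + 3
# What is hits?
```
Trace:
  hits=0
  hits=3, p=0, n=0
  hits=6, p=0, n=1
  hits=9, p=0, n=2
  hits=12, p=0, n=3
  hits=15, p=0, n=4
  hits=18, p=1, n=0
  hits=22, p=1, n=1
  hits=27, p=1, n=2
  hits=33, p=1, n=3
  hits=40, p=1, n=4
  hits=43, p=2, n=0
  hits=48, p=2, n=1
  hits=55, p=2, n=2
  hits=64, p=2, n=3
  hits=75, p=2, n=4
  hits=78, p=3, n=0
  hits=84, p=3, n=1
  hits=93, p=3, n=2
  hits=105, p=3, n=3
  hits=120, p=3, n=4
  hits=123, p=4, n=0
  hits=130, p=4, n=1
  hits=141, p=4, n=2
  hits=156, p=4, n=3
  hits=175, p=4, n=4

Final answer: 175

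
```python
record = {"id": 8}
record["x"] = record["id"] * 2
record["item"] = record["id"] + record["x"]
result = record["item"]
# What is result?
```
Trace:
  record={'id': 8}
  record={'id': 8, 'x': 16}
  record={'id': 8, 'x': 16, 'item': 24}
  record={'id': 8, 'x': 16, 'item': 24}, result=24

Final answer: 24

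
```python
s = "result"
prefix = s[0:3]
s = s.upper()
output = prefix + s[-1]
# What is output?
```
Trace:
  s='result'
  s='result', prefix='res'
  s='RESULT', prefix='res'
  s='RESULT', prefix='res', output='resT'

Final answer: 'resT'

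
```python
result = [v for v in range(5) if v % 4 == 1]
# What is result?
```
Trace:
  v=0
  v=1
  v=2
  v=3
  v=4
  result=[1]

Final answer: [1]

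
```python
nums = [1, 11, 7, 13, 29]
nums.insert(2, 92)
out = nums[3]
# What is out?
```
Trace:
  nums=[1, 11, 7, 13, 29]
  nums=[1, 11, 92, 7, 13, 29]
  nums=[1, 11, 92, 7, 13, 29], out=7

Final answer: 7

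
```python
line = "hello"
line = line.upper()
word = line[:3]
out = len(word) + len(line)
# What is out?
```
Trace:
  line='hello'
  line='HELLO'
  line='HELLO', word='HEL'
  line='HELLO', word='HEL', out=8

Final answer: 8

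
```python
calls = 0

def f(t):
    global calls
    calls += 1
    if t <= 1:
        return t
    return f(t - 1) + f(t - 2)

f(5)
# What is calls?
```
Call trace (a repeated sub-call is expanded the first time; later identical calls just restate its return value):
f(t=5)
  f(t=4)
    f(t=3)
      f(t=2)
        f(t=1)
        -> return 1
        f(t=0)
        -> return 0
      -> return 1
      f(t=1)
      -> return 1
    -> return 2
    f(t=2) -> return 1  (same call as traced above)
  -> return 3
  f(t=3) -> return 2  (same call as traced above)
-> return 5

calls is incremented once per call, so count the calls in each subtree. Let C(t) = number of calls made by f(t).
C(0) = C(1) = 1 (base case, no recursion); C(t) = 1 + C(t - 1) + C(t - 2) otherwise.
C(2) = 1 + C(1) + C(0) = 1 + 1 + 1 = 3
C(3) = 1 + C(2) + C(1) = 1 + 3 + 1 = 5
C(4) = 1 + C(3) + C(2) = 1 + 5 + 3 = 9
C(5) = 1 + C(4) + C(3) = 1 + 9 + 5 = 15
calls = C(5) = 15

Final answer: 15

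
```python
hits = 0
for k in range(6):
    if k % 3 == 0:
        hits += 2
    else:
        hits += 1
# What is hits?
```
Trace:
  hits=0
  hits=2, k=0
  hits=3, k=1
  hits=4, k=2
  hits=6, k=3
  hits=7, k=4
  hits=8, k=5

Final answer: 8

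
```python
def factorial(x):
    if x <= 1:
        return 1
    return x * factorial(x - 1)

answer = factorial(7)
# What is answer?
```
Call trace:
factorial(x=7)
  factorial(x=6)
    factorial(x=5)
      factorial(x=4)
        factorial(x=3)
          factorial(x=2)
            factorial(x=1)
            -> return 1
          -> return 2
        -> return 6
      -> return 24
    -> return 120
  -> return 720
-> return 5040

Final answer: 5040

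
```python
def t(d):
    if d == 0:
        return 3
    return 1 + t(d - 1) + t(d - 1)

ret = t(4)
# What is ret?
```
Call trace (a repeated sub-call is expanded the first time; later identical calls just restate its return value):
t(d=4)
  t(d=3)
    t(d=2)
      t(d=1)
        t(d=0)
        -> return 3
        t(d=0)
        -> return 3
      -> return 7
      t(d=1) -> return 7  (same call as traced above)
    -> return 15
    t(d=2) -> return 15  (same call as traced above)
  -> return 31
  t(d=3) -> return 31  (same call as traced above)
-> return 63

Final answer: 63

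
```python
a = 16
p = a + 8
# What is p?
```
Trace:
  a=16
  a=16, p=24

Final answer: 24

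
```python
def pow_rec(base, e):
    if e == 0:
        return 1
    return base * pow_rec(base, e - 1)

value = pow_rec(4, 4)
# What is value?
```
Call trace:
pow_rec(base=4, e=4)
  pow_rec(base=4, e=3)
    pow_rec(base=4, e=2)
      pow_rec(base=4, e=1)
        pow_rec(base=4, e=0)
        -> return 1
      -> return 4
    -> return 16
  -> return 64
-> return 256

Final answer: 256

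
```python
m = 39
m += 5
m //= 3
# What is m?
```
Trace:
  m=39
  m=44
  m=14

Final answer: 14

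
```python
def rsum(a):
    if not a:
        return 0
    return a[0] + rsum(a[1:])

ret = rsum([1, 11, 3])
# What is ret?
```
Call trace:
rsum(a=[1, 11, 3])
  rsum(a=[11, 3])
    rsum(a=[3])
      rsum(a=[])
      -> return 0
    -> return 3
  -> return 14
-> return 15

Final answer: 15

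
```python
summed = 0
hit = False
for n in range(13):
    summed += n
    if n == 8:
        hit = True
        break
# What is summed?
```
Trace:
  summed=0
  summed=0, hit=False
  summed=0, hit=False, n=0
  summed=1, hit=False, n=1
  summed=3, hit=False, n=2
  summed=6, hit=False, n=3
  summed=10, hit=False, n=4
  summed=15, hit=False, n=5
  summed=21, hit=False, n=6
  summed=28, hit=False, n=7
  summed=36, hit=True, n=8

Final answer: 36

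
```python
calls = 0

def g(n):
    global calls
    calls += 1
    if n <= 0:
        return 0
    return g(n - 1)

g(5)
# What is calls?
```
Call trace:
g(n=5)
  g(n=4)
    g(n=3)
      g(n=2)
        g(n=1)
          g(n=0)
          -> return 0
        -> return 0
      -> return 0
    -> return 0
  -> return 0
-> return 0

calls is incremented once per call. g is entered once for each n = 5, 4, 3, 2, 1, 0 (the n <= 0 call returns without recursing), i.e. 5 + 1 calls.
calls = 6

Final answer: 6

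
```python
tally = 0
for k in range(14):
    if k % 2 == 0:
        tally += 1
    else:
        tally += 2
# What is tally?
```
Trace:
  tally=0
  tally=1, k=0
  tally=3, k=1
  tally=4, k=2
  tally=6, k=3
  tally=7, k=4
  tally=9, k=5
  tally=10, k=6
  tally=12, k=7
  tally=13, k=8
  tally=15, k=9
  tally=16, k=10
  tally=18, k=11
  tally=19, k=12
  tally=21, k=13

Final answer: 21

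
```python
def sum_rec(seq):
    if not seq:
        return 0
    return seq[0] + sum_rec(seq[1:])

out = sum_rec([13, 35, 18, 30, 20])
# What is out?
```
Call trace:
sum_rec(seq=[13, 35, 18, 30, 20])
  sum_rec(seq=[35, 18, 30, 20])
    sum_rec(seq=[18, 30, 20])
      sum_rec(seq=[30, 20])
        sum_rec(seq=[20])
          sum_rec(seq=[])
          -> return 0
        -> return 20
      -> return 50
    -> return 68
  -> return 103
-> return 116

Final answer: 116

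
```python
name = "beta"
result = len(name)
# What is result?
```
Trace:
  name='beta'
  name='beta', result=4

Final answer: 4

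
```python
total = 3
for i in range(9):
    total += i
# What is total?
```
Trace:
  total=3
  total=3, i=0
  total=4, i=1
  total=6, i=2
  total=9, i=3
  total=13, i=4
  total=18, i=5
  total=24, i=6
  total=31, i=7
  total=39, i=8

Final answer: 39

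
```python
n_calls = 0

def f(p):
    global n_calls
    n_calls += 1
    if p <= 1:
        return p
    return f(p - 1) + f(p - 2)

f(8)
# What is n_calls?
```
Call trace (a repeated sub-call is expanded the first time; later identical calls just restate its return value):
f(p=8)
  f(p=7)
    f(p=6)
      f(p=5)
        f(p=4)
          f(p=3)
            f(p=2)
              f(p=1)
              -> return 1
              f(p=0)
              -> return 0
            -> return 1
            f(p=1)
            -> return 1
          -> return 2
          f(p=2) -> return 1  (same call as traced above)
        -> return 3
        f(p=3) -> return 2  (same call as traced above)
      -> return 5
      f(p=4) -> return 3  (same call as traced above)
    -> return 8
    f(p=5) -> return 5  (same call as traced above)
  -> return 13
  f(p=6) -> return 8  (same call as traced above)
-> return 21

n_calls is incremented once per call, so count the calls in each subtree. Let C(p) = number of calls made by f(p).
C(0) = C(1) = 1 (base case, no recursion); C(p) = 1 + C(p - 1) + C(p - 2) otherwise.
C(2) = 1 + C(1) + C(0) = 1 + 1 + 1 = 3
C(3) = 1 + C(2) + C(1) = 1 + 3 + 1 = 5
C(4) = 1 + C(3) + C(2) = 1 + 5 + 3 = 9
C(5) = 1 + C(4) + C(3) = 1 + 9 + 5 = 15
C(6) = 1 + C(5) + C(4) = 1 + 15 + 9 = 25
C(7) = 1 + C(6) + C(5) = 1 + 25 + 15 = 41
C(8) = 1 + C(7) + C(6) = 1 + 41 + 25 = 67
n_calls = C(8) = 67

Final answer: 67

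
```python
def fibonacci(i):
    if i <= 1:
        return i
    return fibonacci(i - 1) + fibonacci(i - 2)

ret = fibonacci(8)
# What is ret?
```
Call trace (a repeated sub-call is expanded the first time; later identical calls just restate its return value):
fibonacci(i=8)
  fibonacci(i=7)
    fibonacci(i=6)
      fibonacci(i=5)
        fibonacci(i=4)
          fibonacci(i=3)
            fibonacci(i=2)
              fibonacci(i=1)
              -> return 1
              fibonacci(i=0)
              -> return 0
            -> return 1
            fibonacci(i=1)
            -> return 1
          -> return 2
          fibonacci(i=2) -> return 1  (same call as traced above)
        -> return 3
        fibonacci(i=3) -> return 2  (same call as traced above)
      -> return 5
      fibonacci(i=4) -> return 3  (same call as traced above)
    -> return 8
    fibonacci(i=5) -> return 5  (same call as traced above)
  -> return 13
  fibonacci(i=6) -> return 8  (same call as traced above)
-> return 21

Final answer: 21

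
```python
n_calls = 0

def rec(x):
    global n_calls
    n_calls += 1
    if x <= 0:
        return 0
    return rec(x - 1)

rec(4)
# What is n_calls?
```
Call trace:
rec(x=4)
  rec(x=3)
    rec(x=2)
      rec(x=1)
        rec(x=0)
        -> return 0
      -> return 0
    -> return 0
  -> return 0
-> return 0

n_calls is incremented once per call. rec is entered once for each x = 4, 3, 2, 1, 0 (the x <= 0 call returns without recursing), i.e. 4 + 1 calls.
n_calls = 5

Final answer: 5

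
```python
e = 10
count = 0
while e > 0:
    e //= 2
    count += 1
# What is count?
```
Trace:
  e=10
  e=10, count=0
  e=5, count=1
  e=2, count=2
  e=1, count=3
  e=0, count=4

Final answer: 4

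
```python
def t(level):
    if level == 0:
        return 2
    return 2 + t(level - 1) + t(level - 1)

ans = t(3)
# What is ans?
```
Call trace (a repeated sub-call is expanded the first time; later identical calls just restate its return value):
t(level=3)
  t(level=2)
    t(level=1)
      t(level=0)
      -> return 2
      t(level=0)
      -> return 2
    -> return 6
    t(level=1) -> return 6  (same call as traced above)
  -> return 14
  t(level=2) -> return 14  (same call as traced above)
-> return 30

Final answer: 30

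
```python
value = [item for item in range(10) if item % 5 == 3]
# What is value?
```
Trace:
  item=0
  item=1
  item=2
  item=3
  item=4
  item=5
  item=6
  item=7
  item=8
  item=9
  value=[3, 8]

Final answer: [3, 8]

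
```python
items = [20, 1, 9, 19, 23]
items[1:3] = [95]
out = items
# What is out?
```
Trace:
  items=[20, 1, 9, 19, 23]
  items=[20, 95, 19, 23]
  items=[20, 95, 19, 23], out=[20, 95, 19, 23]

Final answer: [20, 95, 19, 23]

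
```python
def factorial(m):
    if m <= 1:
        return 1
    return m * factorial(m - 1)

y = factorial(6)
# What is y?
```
Call trace:
factorial(m=6)
  factorial(m=5)
    factorial(m=4)
      factorial(m=3)
        factorial(m=2)
          factorial(m=1)
          -> return 1
        -> return 2
      -> return 6
    -> return 24
  -> return 120
-> return 720

Final answer: 720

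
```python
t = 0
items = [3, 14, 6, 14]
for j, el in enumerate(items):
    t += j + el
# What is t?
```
Trace:
  t=0
  t=3, j=0, el=3
  t=18, j=1, el=14
  t=26, j=2, el=6
  t=43, j=3, el=14

Final answer: 43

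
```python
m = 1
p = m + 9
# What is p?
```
Trace:
  m=1
  m=1, p=10

Final answer: 10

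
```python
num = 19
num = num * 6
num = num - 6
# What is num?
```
Trace:
  num=19
  num=114
  num=108

Final answer: 108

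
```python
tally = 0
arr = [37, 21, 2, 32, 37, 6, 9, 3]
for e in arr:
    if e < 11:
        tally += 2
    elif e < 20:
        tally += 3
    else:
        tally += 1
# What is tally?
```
Trace:
  tally=0
  tally=1, e=37
  tally=2, e=21
  tally=4, e=2
  tally=5, e=32
  tally=6, e=37
  tally=8, e=6
  tally=10, e=9
  tally=12, e=3

Final answer: 12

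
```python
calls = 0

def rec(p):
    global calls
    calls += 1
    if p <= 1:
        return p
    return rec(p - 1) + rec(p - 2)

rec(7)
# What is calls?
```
Call trace (a repeated sub-call is expanded the first time; later identical calls just restate its return value):
rec(p=7)
  rec(p=6)
    rec(p=5)
      rec(p=4)
        rec(p=3)
          rec(p=2)
            rec(p=1)
            -> return 1
            rec(p=0)
            -> return 0
          -> return 1
          rec(p=1)
          -> return 1
        -> return 2
        rec(p=2) -> return 1  (same call as traced above)
      -> return 3
      rec(p=3) -> return 2  (same call as traced above)
    -> return 5
    rec(p=4) -> return 3  (same call as traced above)
  -> return 8
  rec(p=5) -> return 5  (same call as traced above)
-> return 13

calls is incremented once per call, so count the calls in each subtree. Let C(p) = number of calls made by rec(p).
C(0) = C(1) = 1 (base case, no recursion); C(p) = 1 + C(p - 1) + C(p - 2) otherwise.
C(2) = 1 + C(1) + C(0) = 1 + 1 + 1 = 3
C(3) = 1 + C(2) + C(1) = 1 + 3 + 1 = 5
C(4) = 1 + C(3) + C(2) = 1 + 5 + 3 = 9
C(5) = 1 + C(4) + C(3) = 1 + 9 + 5 = 15
C(6) = 1 + C(5) + C(4) = 1 + 15 + 9 = 25
C(7) = 1 + C(6) + C(5) = 1 + 25 + 15 = 41
calls = C(7) = 41

Final answer: 41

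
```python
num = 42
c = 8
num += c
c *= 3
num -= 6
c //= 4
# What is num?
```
Trace:
  num=42
  num=42, c=8
  num=50, c=8
  num=50, c=24
  num=44, c=24
  num=44, c=6

Final answer: 44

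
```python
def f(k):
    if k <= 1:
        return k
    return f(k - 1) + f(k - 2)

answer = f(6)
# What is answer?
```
Call trace (a repeated sub-call is expanded the first time; later identical calls just restate its return value):
f(k=6)
  f(k=5)
    f(k=4)
      f(k=3)
        f(k=2)
          f(k=1)
          -> return 1
          f(k=0)
          -> return 0
        -> return 1
        f(k=1)
        -> return 1
      -> return 2
      f(k=2) -> return 1  (same call as traced above)
    -> return 3
    f(k=3) -> return 2  (same call as traced above)
  -> return 5
  f(k=4) -> return 3  (same call as traced above)
-> return 8

Final answer: 8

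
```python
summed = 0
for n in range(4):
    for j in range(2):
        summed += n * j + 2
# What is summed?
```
Trace:
  summed=0
  summed=2, n=0, j=0
  summed=4, n=0, j=1
  summed=6, n=1, j=0
  summed=9, n=1, j=1
  summed=11, n=2, j=0
  summed=15, n=2, j=1
  summed=17, n=3, j=0
  summed=22, n=3, j=1

Final answer: 22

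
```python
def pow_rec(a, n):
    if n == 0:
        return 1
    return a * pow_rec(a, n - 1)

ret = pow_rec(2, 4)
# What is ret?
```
Call trace:
pow_rec(a=2, n=4)
  pow_rec(a=2, n=3)
    pow_rec(a=2, n=2)
      pow_rec(a=2, n=1)
        pow_rec(a=2, n=0)
        -> return 1
      -> return 2
    -> return 4
  -> return 8
-> return 16

Final answer: 16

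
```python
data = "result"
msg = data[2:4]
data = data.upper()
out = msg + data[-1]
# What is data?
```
Trace:
  data='result'
  data='result', msg='su'
  data='RESULT', msg='su'
  data='RESULT', msg='su', out='suT'

Final answer: 'RESULT'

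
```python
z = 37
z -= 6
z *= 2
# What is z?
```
Trace:
  z=37
  z=31
  z=62

Final answer: 62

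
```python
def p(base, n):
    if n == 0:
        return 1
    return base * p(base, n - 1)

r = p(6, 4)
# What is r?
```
Call trace:
p(base=6, n=4)
  p(base=6, n=3)
    p(base=6, n=2)
      p(base=6, n=1)
        p(base=6, n=0)
        -> return 1
      -> return 6
    -> return 36
  -> return 216
-> return 1296

Final answer: 1296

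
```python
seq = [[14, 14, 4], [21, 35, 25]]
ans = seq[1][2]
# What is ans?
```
Trace:
  seq=[[14, 14, 4], [21, 35, 25]]
  seq=[[14, 14, 4], [21, 35, 25]], ans=25

Final answer: 25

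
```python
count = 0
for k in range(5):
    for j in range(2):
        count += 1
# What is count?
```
Trace:
  count=0
  count=1, k=0, j=0
  count=2, k=0, j=1
  count=3, k=1, j=0
  count=4, k=1, j=1
  count=5, k=2, j=0
  count=6, k=2, j=1
  count=7, k=3, j=0
  count=8, k=3, j=1
  count=9, k=4, j=0
  count=10, k=4, j=1

Final answer: 10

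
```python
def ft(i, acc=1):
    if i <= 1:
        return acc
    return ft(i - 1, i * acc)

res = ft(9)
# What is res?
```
Call trace:
ft(i=9, acc=1)
  ft(i=8, acc=9)
    ft(i=7, acc=72)
      ft(i=6, acc=504)
        ft(i=5, acc=3024)
          ft(i=4, acc=15120)
            ft(i=3, acc=60480)
              ft(i=2, acc=181440)
                ft(i=1, acc=362880)
                -> return 362880
              -> return 362880
            -> return 362880
          -> return 362880
        -> return 362880
      -> return 362880
    -> return 362880
  -> return 362880
-> return 362880

Final answer: 362880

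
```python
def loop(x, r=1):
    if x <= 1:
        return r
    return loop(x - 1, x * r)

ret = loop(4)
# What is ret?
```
Call trace:
loop(x=4, r=1)
  loop(x=3, r=4)
    loop(x=2, r=12)
      loop(x=1, r=24)
      -> return 24
    -> return 24
  -> return 24
-> return 24

Final answer: 24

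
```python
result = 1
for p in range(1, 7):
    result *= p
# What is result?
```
Trace:
  result=1
  result=1, p=1
  result=2, p=2
  result=6, p=3
  result=24, p=4
  result=120, p=5
  result=720, p=6

Final answer: 720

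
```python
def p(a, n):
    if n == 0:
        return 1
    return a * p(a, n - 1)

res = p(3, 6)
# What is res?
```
Call trace:
p(a=3, n=6)
  p(a=3, n=5)
    p(a=3, n=4)
      p(a=3, n=3)
        p(a=3, n=2)
          p(a=3, n=1)
            p(a=3, n=0)
            -> return 1
          -> return 3
        -> return 9
      -> return 27
    -> return 81
  -> return 243
-> return 729

Final answer: 729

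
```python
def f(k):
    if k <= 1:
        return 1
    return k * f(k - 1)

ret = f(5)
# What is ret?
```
Call trace:
f(k=5)
  f(k=4)
    f(k=3)
      f(k=2)
        f(k=1)
        -> return 1
      -> return 2
    -> return 6
  -> return 24
-> return 120

Final answer: 120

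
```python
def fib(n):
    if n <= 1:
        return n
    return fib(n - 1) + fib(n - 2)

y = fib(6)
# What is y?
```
Call trace (a repeated sub-call is expanded the first time; later identical calls just restate its return value):
fib(n=6)
  fib(n=5)
    fib(n=4)
      fib(n=3)
        fib(n=2)
          fib(n=1)
          -> return 1
          fib(n=0)
          -> return 0
        -> return 1
        fib(n=1)
        -> return 1
      -> return 2
      fib(n=2) -> return 1  (same call as traced above)
    -> return 3
    fib(n=3) -> return 2  (same call as traced above)
  -> return 5
  fib(n=4) -> return 3  (same call as traced above)
-> return 8

Final answer: 8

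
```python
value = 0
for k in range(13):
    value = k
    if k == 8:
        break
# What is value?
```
Trace:
  value=0
  value=0, k=0
  value=1, k=1
  value=2, k=2
  value=3, k=3
  value=4, k=4
  value=5, k=5
  value=6, k=6
  value=7, k=7
  value=8, k=8

Final answer: 8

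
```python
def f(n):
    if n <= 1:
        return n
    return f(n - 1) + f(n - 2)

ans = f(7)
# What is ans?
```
Call trace (a repeated sub-call is expanded the first time; later identical calls just restate its return value):
f(n=7)
  f(n=6)
    f(n=5)
      f(n=4)
        f(n=3)
          f(n=2)
            f(n=1)
            -> return 1
            f(n=0)
            -> return 0
          -> return 1
          f(n=1)
          -> return 1
        -> return 2
        f(n=2) -> return 1  (same call as traced above)
      -> return 3
      f(n=3) -> return 2  (same call as traced above)
    -> return 5
    f(n=4) -> return 3  (same call as traced above)
  -> return 8
  f(n=5) -> return 5  (same call as traced above)
-> return 13

Final answer: 13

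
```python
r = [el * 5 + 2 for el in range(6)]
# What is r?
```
Trace:
  el=0
  el=1
  el=2
  el=3
  el=4
  el=5
  r=[2, 7, 12, 17, 22, 27]

Final answer: [2, 7, 12, 17, 22, 27]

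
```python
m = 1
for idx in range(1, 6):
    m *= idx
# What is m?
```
Trace:
  m=1
  m=1, idx=1
  m=2, idx=2
  m=6, idx=3
  m=24, idx=4
  m=120, idx=5

Final answer: 120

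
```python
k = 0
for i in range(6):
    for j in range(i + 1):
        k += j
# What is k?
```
Trace:
  k=0
  k=0, i=0, j=0
  k=0, i=1, j=0
  k=1, i=1, j=1
  k=1, i=2, j=0
  k=2, i=2, j=1
  k=4, i=2, j=2
  k=4, i=3, j=0
  k=5, i=3, j=1
  k=7, i=3, j=2
  k=10, i=3, j=3
  k=10, i=4, j=0
  k=11, i=4, j=1
  k=13, i=4, j=2
  k=16, i=4, j=3
  k=20, i=4, j=4
  k=20, i=5, j=0
  k=21, i=5, j=1
  k=23, i=5, j=2
  k=26, i=5, j=3
  k=30, i=5, j=4
  k=35, i=5, j=5

Final answer: 35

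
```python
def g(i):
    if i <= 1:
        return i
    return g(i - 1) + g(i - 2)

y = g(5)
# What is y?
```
Call trace (a repeated sub-call is expanded the first time; later identical calls just restate its return value):
g(i=5)
  g(i=4)
    g(i=3)
      g(i=2)
        g(i=1)
        -> return 1
        g(i=0)
        -> return 0
      -> return 1
      g(i=1)
      -> return 1
    -> return 2
    g(i=2) -> return 1  (same call as traced above)
  -> return 3
  g(i=3) -> return 2  (same call as traced above)
-> return 5

Final answer: 5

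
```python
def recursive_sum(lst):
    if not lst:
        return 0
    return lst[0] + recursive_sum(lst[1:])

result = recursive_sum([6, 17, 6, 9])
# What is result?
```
Call trace:
recursive_sum(lst=[6, 17, 6, 9])
  recursive_sum(lst=[17, 6, 9])
    recursive_sum(lst=[6, 9])
      recursive_sum(lst=[9])
        recursive_sum(lst=[])
        -> return 0
      -> return 9
    -> return 15
  -> return 32
-> return 38

Final answer: 38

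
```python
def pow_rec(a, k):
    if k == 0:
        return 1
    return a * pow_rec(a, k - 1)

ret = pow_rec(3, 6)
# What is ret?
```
Call trace:
pow_rec(a=3, k=6)
  pow_rec(a=3, k=5)
    pow_rec(a=3, k=4)
      pow_rec(a=3, k=3)
        pow_rec(a=3, k=2)
          pow_rec(a=3, k=1)
            pow_rec(a=3, k=0)
            -> return 1
          -> return 3
        -> return 9
      -> return 27
    -> return 81
  -> return 243
-> return 729

Final answer: 729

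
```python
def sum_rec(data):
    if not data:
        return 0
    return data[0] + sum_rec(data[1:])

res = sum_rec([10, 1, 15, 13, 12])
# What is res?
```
Call trace:
sum_rec(data=[10, 1, 15, 13, 12])
  sum_rec(data=[1, 15, 13, 12])
    sum_rec(data=[15, 13, 12])
      sum_rec(data=[13, 12])
        sum_rec(data=[12])
          sum_rec(data=[])
          -> return 0
        -> return 12
      -> return 25
    -> return 40
  -> return 41
-> return 51

Final answer: 51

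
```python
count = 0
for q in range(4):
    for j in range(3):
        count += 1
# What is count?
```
Trace:
  count=0
  count=1, q=0, j=0
  count=2, q=0, j=1
  count=3, q=0, j=2
  count=4, q=1, j=0
  count=5, q=1, j=1
  count=6, q=1, j=2
  count=7, q=2, j=0
  count=8, q=2, j=1
  count=9, q=2, j=2
  count=10, q=3, j=0
  count=11, q=3, j=1
  count=12, q=3, j=2

Final answer: 12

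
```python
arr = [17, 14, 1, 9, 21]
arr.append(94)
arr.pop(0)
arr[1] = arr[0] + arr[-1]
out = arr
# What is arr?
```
Trace:
  arr=[17, 14, 1, 9, 21]
  arr=[17, 14, 1, 9, 21, 94]
  arr=[14, 1, 9, 21, 94]
  arr=[14, 108, 9, 21, 94]
  arr=[14, 108, 9, 21, 94], out=[14, 108, 9, 21, 94]

Final answer: [14, 108, 9, 21, 94]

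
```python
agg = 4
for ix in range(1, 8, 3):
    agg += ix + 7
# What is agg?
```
Trace:
  agg=4
  agg=12, ix=1
  agg=23, ix=4
  agg=37, ix=7

Final answer: 37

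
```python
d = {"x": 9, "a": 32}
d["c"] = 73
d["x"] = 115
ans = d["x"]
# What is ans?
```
Trace:
  d={'x': 9, 'a': 32}
  d={'x': 9, 'a': 32, 'c': 73}
  d={'x': 115, 'a': 32, 'c': 73}
  d={'x': 115, 'a': 32, 'c': 73}, ans=115

Final answer: 115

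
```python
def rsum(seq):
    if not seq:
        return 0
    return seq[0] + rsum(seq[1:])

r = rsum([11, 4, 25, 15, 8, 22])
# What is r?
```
Call trace:
rsum(seq=[11, 4, 25, 15, 8, 22])
  rsum(seq=[4, 25, 15, 8, 22])
    rsum(seq=[25, 15, 8, 22])
      rsum(seq=[15, 8, 22])
        rsum(seq=[8, 22])
          rsum(seq=[22])
            rsum(seq=[])
            -> return 0
          -> return 22
        -> return 30
      -> return 45
    -> return 70
  -> return 74
-> return 85

Final answer: 85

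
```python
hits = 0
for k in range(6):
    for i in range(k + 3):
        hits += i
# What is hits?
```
Trace:
  hits=0
  hits=0, k=0, i=0
  hits=1, k=0, i=1
  hits=3, k=0, i=2
  hits=3, k=1, i=0
  hits=4, k=1, i=1
  hits=6, k=1, i=2
  hits=9, k=1, i=3
  hits=9, k=2, i=0
  hits=10, k=2, i=1
  hits=12, k=2, i=2
  hits=15, k=2, i=3
  hits=19, k=2, i=4
  hits=19, k=3, i=0
  hits=20, k=3, i=1
  hits=22, k=3, i=2
  hits=25, k=3, i=3
  hits=29, k=3, i=4
  hits=34, k=3, i=5
  hits=34, k=4, i=0
  hits=35, k=4, i=1
  hits=37, k=4, i=2
  hits=40, k=4, i=3
  hits=44, k=4, i=4
  hits=49, k=4, i=5
  hits=55, k=4, i=6
  hits=55, k=5, i=0
  hits=56, k=5, i=1
  hits=58, k=5, i=2
  hits=61, k=5, i=3
  hits=65, k=5, i=4
  hits=70, k=5, i=5
  hits=76, k=5, i=6
  hits=83, k=5, i=7

Final answer: 83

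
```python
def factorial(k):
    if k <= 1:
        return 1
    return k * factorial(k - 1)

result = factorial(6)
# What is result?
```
Call trace:
factorial(k=6)
  factorial(k=5)
    factorial(k=4)
      factorial(k=3)
        factorial(k=2)
          factorial(k=1)
          -> return 1
        -> return 2
      -> return 6
    -> return 24
  -> return 120
-> return 720

Final answer: 720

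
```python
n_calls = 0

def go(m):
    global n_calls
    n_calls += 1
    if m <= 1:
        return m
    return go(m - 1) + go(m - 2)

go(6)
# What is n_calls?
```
Call trace (a repeated sub-call is expanded the first time; later identical calls just restate its return value):
go(m=6)
  go(m=5)
    go(m=4)
      go(m=3)
        go(m=2)
          go(m=1)
          -> return 1
          go(m=0)
          -> return 0
        -> return 1
        go(m=1)
        -> return 1
      -> return 2
      go(m=2) -> return 1  (same call as traced above)
    -> return 3
    go(m=3) -> return 2  (same call as traced above)
  -> return 5
  go(m=4) -> return 3  (same call as traced above)
-> return 8

n_calls is incremented once per call, so count the calls in each subtree. Let C(m) = number of calls made by go(m).
C(0) = C(1) = 1 (base case, no recursion); C(m) = 1 + C(m - 1) + C(m - 2) otherwise.
C(2) = 1 + C(1) + C(0) = 1 + 1 + 1 = 3
C(3) = 1 + C(2) + C(1) = 1 + 3 + 1 = 5
C(4) = 1 + C(3) + C(2) = 1 + 5 + 3 = 9
C(5) = 1 + C(4) + C(3) = 1 + 9 + 5 = 15
C(6) = 1 + C(5) + C(4) = 1 + 15 + 9 = 25
n_calls = C(6) = 25

Final answer: 25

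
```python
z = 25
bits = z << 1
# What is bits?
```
Trace:
  z=25
  z=25, bits=50

Final answer: 50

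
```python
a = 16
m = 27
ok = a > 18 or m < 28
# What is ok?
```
Trace:
  a=16
  a=16, m=27
  a=16, m=27, ok=True

Final answer: True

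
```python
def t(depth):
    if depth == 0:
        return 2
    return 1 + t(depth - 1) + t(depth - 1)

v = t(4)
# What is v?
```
Call trace (a repeated sub-call is expanded the first time; later identical calls just restate its return value):
t(depth=4)
  t(depth=3)
    t(depth=2)
      t(depth=1)
        t(depth=0)
        -> return 2
        t(depth=0)
        -> return 2
      -> return 5
      t(depth=1) -> return 5  (same call as traced above)
    -> return 11
    t(depth=2) -> return 11  (same call as traced above)
  -> return 23
  t(depth=3) -> return 23  (same call as traced above)
-> return 47

Final answer: 47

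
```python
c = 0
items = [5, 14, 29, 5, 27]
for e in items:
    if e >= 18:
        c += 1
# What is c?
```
Trace:
  c=0
  c=0, e=5
  c=0, e=14
  c=1, e=29
  c=1, e=5
  c=2, e=27

Final answer: 2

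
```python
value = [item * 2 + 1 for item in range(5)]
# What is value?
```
Trace:
  item=0
  item=1
  item=2
  item=3
  item=4
  value=[1, 3, 5, 7, 9]

Final answer: [1, 3, 5, 7, 9]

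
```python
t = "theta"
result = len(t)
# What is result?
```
Trace:
  t='theta'
  t='theta', result=5

Final answer: 5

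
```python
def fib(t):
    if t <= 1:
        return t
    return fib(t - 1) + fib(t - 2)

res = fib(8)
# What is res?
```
Call trace (a repeated sub-call is expanded the first time; later identical calls just restate its return value):
fib(t=8)
  fib(t=7)
    fib(t=6)
      fib(t=5)
        fib(t=4)
          fib(t=3)
            fib(t=2)
              fib(t=1)
              -> return 1
              fib(t=0)
              -> return 0
            -> return 1
            fib(t=1)
            -> return 1
          -> return 2
          fib(t=2) -> return 1  (same call as traced above)
        -> return 3
        fib(t=3) -> return 2  (same call as traced above)
      -> return 5
      fib(t=4) -> return 3  (same call as traced above)
    -> return 8
    fib(t=5) -> return 5  (same call as traced above)
  -> return 13
  fib(t=6) -> return 8  (same call as traced above)
-> return 21

Final answer: 21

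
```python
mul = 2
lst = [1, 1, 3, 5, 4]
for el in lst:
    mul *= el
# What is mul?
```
Trace:
  mul=2
  mul=2, el=1
  mul=2, el=1
  mul=6, el=3
  mul=30, el=5
  mul=120, el=4

Final answer: 120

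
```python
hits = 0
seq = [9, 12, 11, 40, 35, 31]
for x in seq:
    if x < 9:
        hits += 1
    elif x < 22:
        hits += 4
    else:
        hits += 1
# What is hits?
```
Trace:
  hits=0
  hits=4, x=9
  hits=8, x=12
  hits=12, x=11
  hits=13, x=40
  hits=14, x=35
  hits=15, x=31

Final answer: 15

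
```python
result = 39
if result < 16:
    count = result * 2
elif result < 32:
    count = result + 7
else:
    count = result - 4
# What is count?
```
Trace:
  result=39
  result=39, count=35

Final answer: 35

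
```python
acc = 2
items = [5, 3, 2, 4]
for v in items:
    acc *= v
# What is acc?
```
Trace:
  acc=2
  acc=10, v=5
  acc=30, v=3
  acc=60, v=2
  acc=240, v=4

Final answer: 240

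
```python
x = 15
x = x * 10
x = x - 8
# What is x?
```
Trace:
  x=15
  x=150
  x=142

Final answer: 142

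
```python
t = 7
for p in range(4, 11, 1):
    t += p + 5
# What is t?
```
Trace:
  t=7
  t=16, p=4
  t=26, p=5
  t=37, p=6
  t=49, p=7
  t=62, p=8
  t=76, p=9
  t=91, p=10

Final answer: 91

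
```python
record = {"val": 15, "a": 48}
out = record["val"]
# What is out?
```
Trace:
  record={'val': 15, 'a': 48}
  record={'val': 15, 'a': 48}, out=15

Final answer: 15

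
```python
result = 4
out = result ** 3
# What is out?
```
Trace:
  result=4
  result=4, out=64

Final answer: 64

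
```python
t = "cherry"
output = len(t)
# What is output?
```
Trace:
  t='cherry'
  t='cherry', output=6

Final answer: 6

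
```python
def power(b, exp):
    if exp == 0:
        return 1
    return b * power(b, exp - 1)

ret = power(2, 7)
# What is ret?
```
Call trace:
power(b=2, exp=7)
  power(b=2, exp=6)
    power(b=2, exp=5)
      power(b=2, exp=4)
        power(b=2, exp=3)
          power(b=2, exp=2)
            power(b=2, exp=1)
              power(b=2, exp=0)
              -> return 1
            -> return 2
          -> return 4
        -> return 8
      -> return 16
    -> return 32
  -> return 64
-> return 128

Final answer: 128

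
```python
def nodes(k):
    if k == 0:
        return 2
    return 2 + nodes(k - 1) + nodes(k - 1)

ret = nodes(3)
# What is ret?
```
Call trace (a repeated sub-call is expanded the first time; later identical calls just restate its return value):
nodes(k=3)
  nodes(k=2)
    nodes(k=1)
      nodes(k=0)
      -> return 2
      nodes(k=0)
      -> return 2
    -> return 6
    nodes(k=1) -> return 6  (same call as traced above)
  -> return 14
  nodes(k=2) -> return 14  (same call as traced above)
-> return 30

Final answer: 30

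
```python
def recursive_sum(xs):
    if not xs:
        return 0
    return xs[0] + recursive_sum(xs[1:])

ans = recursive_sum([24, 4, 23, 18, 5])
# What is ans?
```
Call trace:
recursive_sum(xs=[24, 4, 23, 18, 5])
  recursive_sum(xs=[4, 23, 18, 5])
    recursive_sum(xs=[23, 18, 5])
      recursive_sum(xs=[18, 5])
        recursive_sum(xs=[5])
          recursive_sum(xs=[])
          -> return 0
        -> return 5
      -> return 23
    -> return 46
  -> return 50
-> return 74

Final answer: 74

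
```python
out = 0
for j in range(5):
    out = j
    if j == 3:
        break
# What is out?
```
Trace:
  out=0
  out=0, j=0
  out=1, j=1
  out=2, j=2
  out=3, j=3

Final answer: 3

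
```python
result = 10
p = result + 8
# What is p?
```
Trace:
  result=10
  result=10, p=18

Final answer: 18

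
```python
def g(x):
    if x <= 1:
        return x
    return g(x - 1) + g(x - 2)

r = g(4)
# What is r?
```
Call trace (a repeated sub-call is expanded the first time; later identical calls just restate its return value):
g(x=4)
  g(x=3)
    g(x=2)
      g(x=1)
      -> return 1
      g(x=0)
      -> return 0
    -> return 1
    g(x=1)
    -> return 1
  -> return 2
  g(x=2) -> return 1  (same call as traced above)
-> return 3

Final answer: 3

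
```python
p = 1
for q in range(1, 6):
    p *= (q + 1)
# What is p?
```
Trace:
  p=1
  p=2, q=1
  p=6, q=2
  p=24, q=3
  p=120, q=4
  p=720, q=5

Final answer: 720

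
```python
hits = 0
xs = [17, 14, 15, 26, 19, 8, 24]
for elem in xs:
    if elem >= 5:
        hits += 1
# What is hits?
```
Trace:
  hits=0
  hits=1, elem=17
  hits=2, elem=14
  hits=3, elem=15
  hits=4, elem=26
  hits=5, elem=19
  hits=6, elem=8
  hits=7, elem=24

Final answer: 7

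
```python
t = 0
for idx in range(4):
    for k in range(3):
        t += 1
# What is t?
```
Trace:
  t=0
  t=1, idx=0, k=0
  t=2, idx=0, k=1
  t=3, idx=0, k=2
  t=4, idx=1, k=0
  t=5, idx=1, k=1
  t=6, idx=1, k=2
  t=7, idx=2, k=0
  t=8, idx=2, k=1
  t=9, idx=2, k=2
  t=10, idx=3, k=0
  t=11, idx=3, k=1
  t=12, idx=3, k=2

Final answer: 12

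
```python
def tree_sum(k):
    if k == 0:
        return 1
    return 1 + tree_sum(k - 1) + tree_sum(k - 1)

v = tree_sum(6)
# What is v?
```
Call trace (a repeated sub-call is expanded the first time; later identical calls just restate its return value):
tree_sum(k=6)
  tree_sum(k=5)
    tree_sum(k=4)
      tree_sum(k=3)
        tree_sum(k=2)
          tree_sum(k=1)
            tree_sum(k=0)
            -> return 1
            tree_sum(k=0)
            -> return 1
          -> return 3
          tree_sum(k=1) -> return 3  (same call as traced above)
        -> return 7
        tree_sum(k=2) -> return 7  (same call as traced above)
      -> return 15
      tree_sum(k=3) -> return 15  (same call as traced above)
    -> return 31
    tree_sum(k=4) -> return 31  (same call as traced above)
  -> return 63
  tree_sum(k=5) -> return 63  (same call as traced above)
-> return 127

Final answer: 127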